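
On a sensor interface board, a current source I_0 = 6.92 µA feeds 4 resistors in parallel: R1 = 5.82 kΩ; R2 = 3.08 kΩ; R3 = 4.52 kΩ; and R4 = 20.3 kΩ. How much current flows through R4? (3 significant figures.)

ΣG = 1/5.82 + 1/3.08 + 1/4.52 + 1/20.3 = 0.7670.
By the current-divider rule, I = I_0 · G_k/ΣG = 6.92 × 0.06423 = 0.4444 µA.

I ≈ 0.444 µA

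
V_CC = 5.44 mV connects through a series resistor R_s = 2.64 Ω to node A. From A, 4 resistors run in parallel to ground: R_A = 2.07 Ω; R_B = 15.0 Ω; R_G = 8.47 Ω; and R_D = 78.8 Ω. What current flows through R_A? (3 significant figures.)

I ≈ 0.940 mA

Equivalent of the parallel group: R_p = 1.469 Ω.
Node voltage V_A = V_CC · R_p/(R_s + R_p) = 5.44 × 0.3576 = 1.945 mV.
Branch current I = V_A/R_A = 1.945/2.07 = 0.9397 mA.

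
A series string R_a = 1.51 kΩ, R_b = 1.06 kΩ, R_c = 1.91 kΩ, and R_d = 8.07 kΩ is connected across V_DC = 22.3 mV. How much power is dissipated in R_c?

P ≈ 6.03 nW

The common current is I = 22.3/12.55 = 1.777 µA.
V(R_c) = I·R = 3.394 mV; P = V·I = 3.394 × 1.777 = 6.031 nW.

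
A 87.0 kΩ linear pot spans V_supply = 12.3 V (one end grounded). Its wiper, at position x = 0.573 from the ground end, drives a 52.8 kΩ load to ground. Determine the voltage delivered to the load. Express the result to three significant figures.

V_out ≈ 5.02 V

Split the track: R_lower = x·R_p = 49.85 kΩ, R_upper = (1−x)·R_p = 37.15 kΩ.
(x·R_p) ‖ R_L = 25.64 kΩ.
Then V_out = V_supply · 25.64/(37.15 + 25.64) = 5.023 V.
(Unloaded: V_out = x·V_supply = 7.05 V.)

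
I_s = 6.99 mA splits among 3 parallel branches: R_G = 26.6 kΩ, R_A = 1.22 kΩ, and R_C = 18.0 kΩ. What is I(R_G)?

Conductances: ΣG = 1/26.6 + 1/1.22 + 1/18.0 = 0.9128 (1/kΩ).
R_G takes the fraction G_k/ΣG = 0.03759/0.9128 = 0.04118, so I = 6.99 × 0.04118 = 0.2879 mA.

I ≈ 0.288 mA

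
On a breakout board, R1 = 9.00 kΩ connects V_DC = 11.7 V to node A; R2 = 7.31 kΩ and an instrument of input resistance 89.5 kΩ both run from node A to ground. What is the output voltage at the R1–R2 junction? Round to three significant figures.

V_out ≈ 5.02 V

R2 ‖ R_L = (7.31 × 89.5)/(7.31 + 89.5) = 6.758 kΩ.
Then V_out = V_DC · R2'/(R1 + R2') = 11.7 × 6.758/15.76 = 5.018 V.
(Unloaded it would be 5.24 V; the load pulls it down.)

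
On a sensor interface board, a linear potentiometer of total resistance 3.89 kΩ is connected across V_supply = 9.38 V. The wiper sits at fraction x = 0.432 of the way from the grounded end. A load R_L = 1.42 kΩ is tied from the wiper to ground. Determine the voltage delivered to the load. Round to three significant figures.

V_out ≈ 2.42 V

The pot divides into 2.210 kΩ above the wiper and 1.680 kΩ below.
R_L loads the lower segment: effective lower R = 0.7696 kΩ.
V_out = 9.38 × 0.7696/(2.210 + 0.7696) = 2.423 V.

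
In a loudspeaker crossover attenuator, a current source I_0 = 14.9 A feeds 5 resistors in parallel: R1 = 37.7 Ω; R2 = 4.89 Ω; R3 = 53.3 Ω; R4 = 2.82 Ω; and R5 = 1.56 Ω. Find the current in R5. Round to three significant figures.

Conductances: ΣG = 1/37.7 + 1/4.89 + 1/53.3 + 1/2.82 + 1/1.56 = 1.245 (1/Ω).
R5 takes the fraction G_k/ΣG = 0.6410/1.245 = 0.5147, so I = 14.9 × 0.5147 = 7.669 A.

I ≈ 7.67 A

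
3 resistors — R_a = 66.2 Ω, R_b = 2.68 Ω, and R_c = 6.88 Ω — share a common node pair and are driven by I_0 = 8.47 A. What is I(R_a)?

I ≈ 0.240 A

Conductances: ΣG = 1/66.2 + 1/2.68 + 1/6.88 = 0.5336 (1/Ω).
R_a takes the fraction G_k/ΣG = 0.01511/0.5336 = 0.02831, so I = 8.47 × 0.02831 = 0.2398 A.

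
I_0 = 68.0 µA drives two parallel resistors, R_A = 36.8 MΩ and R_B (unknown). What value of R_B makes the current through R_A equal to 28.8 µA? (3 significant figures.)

R_B ≈ 27.0 MΩ

Two-branch current divider: I_A = I_0 · R_B/(R_A + R_B).
With f = 0.4235, R_B = R_A · f/(1−f) = 36.8 × 0.7347 = 27.04 MΩ.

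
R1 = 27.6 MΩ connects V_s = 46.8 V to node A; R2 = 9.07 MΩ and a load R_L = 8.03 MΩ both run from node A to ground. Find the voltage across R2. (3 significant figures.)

The load sits in parallel with R2, giving an effective lower resistance R2' = R2·R_L/(R2+R_L) = 4.259 MΩ.
Now apply the divider: V_out = 46.8 × 0.1337 = 6.257 V.
(Unloaded it would be 11.6 V; the load pulls it down.)

V_out ≈ 6.26 V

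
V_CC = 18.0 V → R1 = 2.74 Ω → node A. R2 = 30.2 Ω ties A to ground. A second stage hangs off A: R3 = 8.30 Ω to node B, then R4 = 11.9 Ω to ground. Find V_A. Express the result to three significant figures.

V_A ≈ 14.7 V

Node A sees R2 in parallel with the series input of stage 2, R3 + R4 = 20.20 Ω.
Effective lower resistance at A: R2 ‖ 20.20 = 12.10 Ω.
So V_A = 18.0 × 0.8154 = 14.68 V.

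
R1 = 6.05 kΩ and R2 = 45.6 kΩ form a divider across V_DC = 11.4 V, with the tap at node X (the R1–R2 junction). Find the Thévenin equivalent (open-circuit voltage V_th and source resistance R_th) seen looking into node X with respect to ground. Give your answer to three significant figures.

V_th is the unloaded tap voltage: V_DC · R2/(R1+R2) = 11.4 × 0.8829 = 10.06 V.
Zeroing V_DC shorts the top of R1 to ground, so R_th = R1 ‖ R2 = 5.341 kΩ.

V_th ≈ 10.1 V, R_th ≈ 5.34 kΩ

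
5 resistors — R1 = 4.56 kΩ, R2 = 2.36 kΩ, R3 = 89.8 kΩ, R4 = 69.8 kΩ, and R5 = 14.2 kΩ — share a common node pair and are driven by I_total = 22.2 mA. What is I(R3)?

I ≈ 0.335 mA

Total conductance ΣG = 1/4.56 + 1/2.36 + 1/89.8 + 1/69.8 + 1/14.2 = 0.7389 (units of 1/kΩ).
By the current-divider rule, I = I_total · G_k/ΣG = 22.2 × 0.01507 = 0.3346 mA.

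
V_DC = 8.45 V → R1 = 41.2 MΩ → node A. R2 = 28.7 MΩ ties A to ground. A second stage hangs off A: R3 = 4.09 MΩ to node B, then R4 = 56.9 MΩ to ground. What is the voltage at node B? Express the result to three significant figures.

V_B ≈ 2.53 V

The second stage (R3 + R4 = 60.99 MΩ) loads node A in parallel with R2.
R2 ‖ (R3+R4) = 19.52 MΩ.
V_A = 8.45 × 19.52/(41.2 + 19.52) = 2.716 V.
Stage 2 is unloaded, so V_B = V_A · R4/(R3+R4) = 2.716 × 56.9/60.99 = 2.534 V.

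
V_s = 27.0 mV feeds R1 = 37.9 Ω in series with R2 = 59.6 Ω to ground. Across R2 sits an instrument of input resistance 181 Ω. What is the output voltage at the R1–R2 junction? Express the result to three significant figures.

First combine the lower leg with the load: R2 ‖ R_L = 44.84 Ω.
Voltage divider with the loaded lower leg: V_out = 27.0 × 44.84/(37.9 + 44.84) = 27.0 × 0.5419 = 14.63 mV.

V_out ≈ 14.6 mV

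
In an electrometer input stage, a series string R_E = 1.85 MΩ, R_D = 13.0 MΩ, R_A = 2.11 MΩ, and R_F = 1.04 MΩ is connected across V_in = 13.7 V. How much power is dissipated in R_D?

P ≈ 7.53 µW

The common current is I = 13.7/18.00 = 0.7611 µA.
P = I²R = 0.5793 × 13.0 = 7.531 µW.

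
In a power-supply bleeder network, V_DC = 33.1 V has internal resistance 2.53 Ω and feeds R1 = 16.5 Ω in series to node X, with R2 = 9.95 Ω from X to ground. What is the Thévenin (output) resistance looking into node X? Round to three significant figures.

R_th ≈ 6.53 Ω

R1' = 2.53 + 16.5 = 19.03 Ω (source resistance + R1).
With V_DC suppressed (replaced by a short), R_th = R1' ‖ R2 = (19.03 × 9.95)/(19.03 + 9.95) = 6.534 Ω.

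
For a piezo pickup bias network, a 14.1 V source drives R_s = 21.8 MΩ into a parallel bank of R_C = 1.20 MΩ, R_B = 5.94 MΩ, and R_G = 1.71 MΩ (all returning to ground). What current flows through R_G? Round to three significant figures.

Combine the parallel branches: R_p = (1/1.20 + 1/5.94 + 1/1.71)⁻¹ = 0.6303 MΩ.
Node voltage V_A = V_DC · R_p/(R_s + R_p) = 14.1 × 0.02810 = 0.3962 V.
Branch current I = V_A/R_G = 0.3962/1.71 = 0.2317 µA.

I ≈ 0.232 µA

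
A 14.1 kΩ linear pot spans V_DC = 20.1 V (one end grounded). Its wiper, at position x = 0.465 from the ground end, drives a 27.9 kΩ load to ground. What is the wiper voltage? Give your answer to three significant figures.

Lower segment x·R_p = 6.556 kΩ; upper segment (1−x)·R_p = 7.543 kΩ.
R_L loads the lower segment: effective lower R = 5.309 kΩ.
Loaded-divider output: V_out = 20.1 × 0.4131 = 8.303 V.

V_out ≈ 8.30 V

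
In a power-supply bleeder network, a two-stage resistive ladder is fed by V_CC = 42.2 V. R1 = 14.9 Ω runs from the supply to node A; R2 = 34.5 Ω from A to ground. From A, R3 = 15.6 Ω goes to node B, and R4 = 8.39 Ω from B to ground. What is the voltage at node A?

V_A ≈ 20.6 V

Looking into the second stage from A: R3 + R4 = 23.99 Ω appears in parallel with R2.
Effective lower resistance at A: R2 ‖ 23.99 = 14.15 Ω.
V_A = 42.2 × 14.15/(14.9 + 14.15) = 20.56 V.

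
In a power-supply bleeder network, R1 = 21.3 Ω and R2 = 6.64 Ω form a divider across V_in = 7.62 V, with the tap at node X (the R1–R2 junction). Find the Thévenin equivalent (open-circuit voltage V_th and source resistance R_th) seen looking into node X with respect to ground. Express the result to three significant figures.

V_th ≈ 1.81 V, R_th ≈ 5.06 Ω

With X open, the divider is unloaded: V_th = 7.62 × 6.64/27.94 = 1.811 V.
Looking into X with the source shorted: R_th = R1·R2/(R1+R2) = 21.30 × 6.64/27.94 = 5.062 Ω.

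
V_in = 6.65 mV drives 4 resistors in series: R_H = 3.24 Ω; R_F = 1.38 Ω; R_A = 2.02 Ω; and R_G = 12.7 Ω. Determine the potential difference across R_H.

V ≈ 1.11 mV

Total series resistance ΣR = 3.24 + 1.38 + 2.02 + 12.7 = 19.34 Ω.
Voltage divider: V = V_in · (3.240 / 19.34) = 6.65 × 0.1675 = 1.114 mV.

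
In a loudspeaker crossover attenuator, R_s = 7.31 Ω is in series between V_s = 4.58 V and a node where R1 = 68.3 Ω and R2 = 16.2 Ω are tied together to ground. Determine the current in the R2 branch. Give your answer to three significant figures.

I ≈ 0.181 A

Parallel bank: R_p = 1/(1/68.3 + 1/16.2) = 13.09 Ω.
V_A = 4.58 × 13.09/20.40 = 2.939 V.
I(R2) = V_A / R2 = 2.939/16.2 = 0.1814 A.
(Check via current divider: I_total = 0.2245 A; share G_k/ΣG = 0.8083 → same result.)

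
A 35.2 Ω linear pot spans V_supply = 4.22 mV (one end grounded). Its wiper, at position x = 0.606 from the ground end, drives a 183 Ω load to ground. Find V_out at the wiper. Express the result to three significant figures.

V_out ≈ 2.45 mV

The pot divides into 13.87 Ω above the wiper and 21.33 Ω below.
(x·R_p) ‖ R_L = 19.10 Ω.
V_out = 4.22 × 19.10/(13.87 + 19.10) = 2.445 mV.
(Unloaded: V_out = x·V_supply = 2.56 mV.)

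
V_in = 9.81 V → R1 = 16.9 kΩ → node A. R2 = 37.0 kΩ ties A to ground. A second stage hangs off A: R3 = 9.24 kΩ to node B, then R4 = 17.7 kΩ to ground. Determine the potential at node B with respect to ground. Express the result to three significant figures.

V_B ≈ 3.09 V

Node A sees R2 in parallel with the series input of stage 2, R3 + R4 = 26.94 kΩ.
Effective lower resistance at A: R2 ‖ 26.94 = 15.59 kΩ.
So V_A = 9.81 × 0.4798 = 4.707 V.
Then the unloaded second divider: V_B = V_A × R4/(R3+R4) = 4.707 × 0.6570 = 3.093 V.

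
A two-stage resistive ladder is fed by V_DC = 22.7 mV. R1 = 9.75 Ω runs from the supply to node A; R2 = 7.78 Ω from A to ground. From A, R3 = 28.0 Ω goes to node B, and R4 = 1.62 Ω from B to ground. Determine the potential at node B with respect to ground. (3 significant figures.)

V_B ≈ 0.481 mV

The second stage (R3 + R4 = 29.62 Ω) loads node A in parallel with R2.
Effective lower resistance at A: R2 ‖ 29.62 = 6.162 Ω.
So V_A = 22.7 × 0.3872 = 8.790 mV.
Stage 2 is unloaded, so V_B = V_A · R4/(R3+R4) = 8.790 × 1.62/29.62 = 0.4808 mV.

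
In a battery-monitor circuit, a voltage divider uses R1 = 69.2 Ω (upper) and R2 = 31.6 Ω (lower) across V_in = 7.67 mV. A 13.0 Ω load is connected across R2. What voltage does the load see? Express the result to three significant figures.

First combine the lower leg with the load: R2 ‖ R_L = 9.211 Ω.
Voltage divider with the loaded lower leg: V_out = 7.67 × 9.211/(69.2 + 9.211) = 7.67 × 0.1175 = 0.9010 mV.
(Unloaded it would be 2.40 mV; the load pulls it down.)

V_out ≈ 0.901 mV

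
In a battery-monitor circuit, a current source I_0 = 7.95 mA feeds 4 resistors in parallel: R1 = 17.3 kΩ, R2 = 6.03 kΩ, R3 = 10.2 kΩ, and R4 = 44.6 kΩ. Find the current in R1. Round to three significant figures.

Conductances: ΣG = 1/17.3 + 1/6.03 + 1/10.2 + 1/44.6 = 0.3441 (1/kΩ).
By the current-divider rule, I = I_0 · G_k/ΣG = 7.95 × 0.1680 = 1.335 mA.

I ≈ 1.34 mA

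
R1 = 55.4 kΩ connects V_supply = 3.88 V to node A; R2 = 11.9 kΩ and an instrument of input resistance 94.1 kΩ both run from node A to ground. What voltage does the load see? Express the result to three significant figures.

V_out ≈ 0.621 V

R2 ‖ R_L = (11.9 × 94.1)/(11.9 + 94.1) = 10.56 kΩ.
Voltage divider with the loaded lower leg: V_out = 3.88 × 10.56/(55.4 + 10.56) = 3.88 × 0.1601 = 0.6214 V.
(Unloaded it would be 0.686 V; the load pulls it down.)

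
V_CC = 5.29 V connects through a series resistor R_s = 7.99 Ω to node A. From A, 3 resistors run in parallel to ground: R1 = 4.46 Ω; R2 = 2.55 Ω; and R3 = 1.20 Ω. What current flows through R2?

I ≈ 0.165 A

Parallel bank: R_p = 1/(1/4.46 + 1/2.55 + 1/1.20) = 0.6898 Ω.
V_A by voltage divider: V_A = 5.29 × 0.6898/(7.99 + 0.6898) = 0.4204 V.
I(R2) = V_A / R2 = 0.4204/2.55 = 0.1649 A.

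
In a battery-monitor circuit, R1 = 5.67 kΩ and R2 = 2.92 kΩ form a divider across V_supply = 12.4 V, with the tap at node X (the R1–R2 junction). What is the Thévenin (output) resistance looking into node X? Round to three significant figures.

R_th ≈ 1.93 kΩ

Zeroing V_supply shorts the top of R1 to ground, so R_th = R1 ‖ R2 = 1.927 kΩ.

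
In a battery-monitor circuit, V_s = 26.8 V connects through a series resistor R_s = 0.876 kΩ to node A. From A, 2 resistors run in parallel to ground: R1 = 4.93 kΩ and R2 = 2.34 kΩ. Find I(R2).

Parallel bank: R_p = 1/(1/4.93 + 1/2.34) = 1.587 kΩ.
Node voltage V_A = V_s · R_p/(R_s + R_p) = 26.8 × 0.6443 = 17.27 V.
Branch current I = V_A/R2 = 17.27/2.34 = 7.379 mA.

I ≈ 7.38 mA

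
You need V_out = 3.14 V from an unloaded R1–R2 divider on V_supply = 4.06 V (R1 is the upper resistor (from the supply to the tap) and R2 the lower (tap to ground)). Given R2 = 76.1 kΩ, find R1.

R1 ≈ 22.3 kΩ

V_out/V_supply = R2/(R1+R2) = 0.7734.
So R1 = R2 · (V_supply/V_out − 1) = 76.1 × (4.06/3.14 − 1) = 76.1 × 0.2930 = 22.30 kΩ.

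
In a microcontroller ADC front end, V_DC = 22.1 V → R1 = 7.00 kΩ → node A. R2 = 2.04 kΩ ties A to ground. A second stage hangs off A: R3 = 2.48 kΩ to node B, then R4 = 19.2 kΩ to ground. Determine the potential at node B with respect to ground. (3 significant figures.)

Looking into the second stage from A: R3 + R4 = 21.68 kΩ appears in parallel with R2.
R2 ‖ (R3+R4) = 1.865 kΩ.
So V_A = 22.1 × 0.2103 = 4.648 V.
V_B = V_A × 0.8856 = 4.117 V.

V_B ≈ 4.12 V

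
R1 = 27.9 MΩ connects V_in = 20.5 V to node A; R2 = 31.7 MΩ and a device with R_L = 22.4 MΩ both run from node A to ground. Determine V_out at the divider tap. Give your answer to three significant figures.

V_out ≈ 6.56 V

First combine the lower leg with the load: R2 ‖ R_L = 13.13 MΩ.
Voltage divider with the loaded lower leg: V_out = 20.5 × 13.13/(27.9 + 13.13) = 20.5 × 0.3199 = 6.559 V.
(Unloaded it would be 10.9 V; the load pulls it down.)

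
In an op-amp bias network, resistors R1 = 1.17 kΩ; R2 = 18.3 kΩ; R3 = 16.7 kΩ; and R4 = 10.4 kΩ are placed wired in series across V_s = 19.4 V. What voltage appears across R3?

V ≈ 6.96 V

Total series resistance ΣR = 1.17 + 18.3 + 16.7 + 10.4 = 46.57 kΩ.
Voltage divider: V = V_s · (16.70 / 46.57) = 19.4 × 0.3586 = 6.957 V.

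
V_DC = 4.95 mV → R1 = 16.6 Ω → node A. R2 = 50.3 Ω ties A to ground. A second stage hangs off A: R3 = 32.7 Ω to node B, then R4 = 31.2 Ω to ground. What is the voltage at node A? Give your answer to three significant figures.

Node A sees R2 in parallel with the series input of stage 2, R3 + R4 = 63.90 Ω.
Effective lower resistance at A: R2 ‖ 63.90 = 28.15 Ω.
V_A = 4.95 × 28.15/(16.6 + 28.15) = 3.114 mV.

V_A ≈ 3.11 mV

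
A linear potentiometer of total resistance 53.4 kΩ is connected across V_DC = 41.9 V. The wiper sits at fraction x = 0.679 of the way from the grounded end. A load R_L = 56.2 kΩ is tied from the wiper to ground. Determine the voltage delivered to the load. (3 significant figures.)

V_out ≈ 23.6 V

Lower segment x·R_p = 36.26 kΩ; upper segment (1−x)·R_p = 17.14 kΩ.
Lower segment in parallel with the load: 36.26 ‖ 56.2 = 22.04 kΩ.
Then V_out = V_DC · 22.04/(17.14 + 22.04) = 23.57 V.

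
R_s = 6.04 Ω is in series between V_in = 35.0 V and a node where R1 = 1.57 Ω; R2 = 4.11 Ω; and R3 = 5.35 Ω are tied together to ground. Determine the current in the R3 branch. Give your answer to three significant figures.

Parallel bank: R_p = 1/(1/1.57 + 1/4.11 + 1/5.35) = 0.9371 Ω.
Node voltage V_A = V_in · R_p/(R_s + R_p) = 35.0 × 0.1343 = 4.701 V.
Branch current I = V_A/R3 = 4.701/5.35 = 0.8786 A.

I ≈ 0.879 A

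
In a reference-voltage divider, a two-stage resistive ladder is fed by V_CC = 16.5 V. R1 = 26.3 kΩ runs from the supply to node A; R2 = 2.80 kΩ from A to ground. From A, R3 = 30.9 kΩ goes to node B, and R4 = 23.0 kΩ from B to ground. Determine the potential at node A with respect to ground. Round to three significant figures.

Looking into the second stage from A: R3 + R4 = 53.90 kΩ appears in parallel with R2.
Effective lower resistance at A: R2 ‖ 53.90 = 2.662 kΩ.
So V_A = 16.5 × 0.09191 = 1.516 V.

V_A ≈ 1.52 V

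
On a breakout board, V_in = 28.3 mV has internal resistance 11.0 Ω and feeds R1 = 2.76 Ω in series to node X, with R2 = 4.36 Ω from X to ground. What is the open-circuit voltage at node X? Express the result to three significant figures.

V_th ≈ 6.81 mV

R1' = 11.0 + 2.76 = 13.76 Ω (source resistance + R1).
V_th is the unloaded tap voltage: V_in · R2/(R1'+R2) = 28.3 × 0.2406 = 6.809 mV.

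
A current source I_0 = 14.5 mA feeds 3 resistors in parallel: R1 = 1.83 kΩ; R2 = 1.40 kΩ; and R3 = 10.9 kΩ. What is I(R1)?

I ≈ 5.86 mA

Total conductance ΣG = 1/1.83 + 1/1.40 + 1/10.9 = 1.352 (units of 1/kΩ).
By the current-divider rule, I = I_0 · G_k/ΣG = 14.5 × 0.4040 = 5.859 mA.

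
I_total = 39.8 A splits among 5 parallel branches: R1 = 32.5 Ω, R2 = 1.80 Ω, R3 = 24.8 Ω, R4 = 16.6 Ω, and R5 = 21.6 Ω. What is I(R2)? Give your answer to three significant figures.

Total conductance ΣG = 1/32.5 + 1/1.80 + 1/24.8 + 1/16.6 + 1/21.6 = 0.7332 (units of 1/Ω).
R2 takes the fraction G_k/ΣG = 0.5556/0.7332 = 0.7577, so I = 39.8 × 0.7577 = 30.16 A.

I ≈ 30.2 A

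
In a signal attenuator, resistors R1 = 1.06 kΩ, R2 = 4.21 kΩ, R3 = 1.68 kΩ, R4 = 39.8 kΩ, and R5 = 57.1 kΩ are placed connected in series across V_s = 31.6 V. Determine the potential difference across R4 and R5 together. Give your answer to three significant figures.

V ≈ 29.5 V

Series total: ΣR = 1.06 + 4.21 + 1.68 + 39.8 + 57.1 = 103.8 kΩ.
R_{R4..R5} = 39.8 + 57.1 = 96.90 kΩ.
Voltage divider: V = V_s · (96.90 / 103.8) = 31.6 × 0.9331 = 29.49 V.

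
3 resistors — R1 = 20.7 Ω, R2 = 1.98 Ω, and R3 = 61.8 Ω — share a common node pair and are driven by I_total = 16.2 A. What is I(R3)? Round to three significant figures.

I ≈ 0.460 A

Conductances: ΣG = 1/20.7 + 1/1.98 + 1/61.8 = 0.5695 (1/Ω).
By the current-divider rule, I = I_total · G_k/ΣG = 16.2 × 0.02841 = 0.4603 A.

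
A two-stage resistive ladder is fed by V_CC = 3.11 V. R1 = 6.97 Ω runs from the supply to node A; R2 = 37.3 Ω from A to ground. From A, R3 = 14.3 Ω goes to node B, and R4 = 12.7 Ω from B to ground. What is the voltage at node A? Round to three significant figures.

The second stage (R3 + R4 = 27.00 Ω) loads node A in parallel with R2.
R2 ‖ (R3+R4) = 15.66 Ω.
V_A = 3.11 × 15.66/(6.97 + 15.66) = 2.152 V.

V_A ≈ 2.15 V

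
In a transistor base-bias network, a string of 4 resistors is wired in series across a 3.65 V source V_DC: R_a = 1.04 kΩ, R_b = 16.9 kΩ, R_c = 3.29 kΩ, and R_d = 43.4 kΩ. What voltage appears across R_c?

V ≈ 0.186 V

Total series resistance ΣR = 1.04 + 16.9 + 3.29 + 43.4 = 64.63 kΩ.
V = V_DC · R/ΣR = 3.65 × 0.05091 = 0.1858 V.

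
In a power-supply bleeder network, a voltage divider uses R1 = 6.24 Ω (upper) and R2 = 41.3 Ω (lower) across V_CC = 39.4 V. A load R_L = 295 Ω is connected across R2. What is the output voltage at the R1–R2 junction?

R2 ‖ R_L = (41.3 × 295)/(41.3 + 295) = 36.23 Ω.
Then V_out = V_CC · R2'/(R1 + R2') = 39.4 × 36.23/42.47 = 33.61 V.

V_out ≈ 33.6 V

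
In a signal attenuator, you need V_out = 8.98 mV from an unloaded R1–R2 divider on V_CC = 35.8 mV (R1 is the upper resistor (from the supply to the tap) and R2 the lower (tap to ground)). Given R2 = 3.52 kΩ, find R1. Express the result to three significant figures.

R1 ≈ 10.5 kΩ

The divider ratio is R2/(R1+R2) = 8.98/35.8 = 0.2508.
So R1 = R2 · (V_CC/V_out − 1) = 3.52 × (35.8/8.98 − 1) = 3.52 × 2.987 = 10.51 kΩ.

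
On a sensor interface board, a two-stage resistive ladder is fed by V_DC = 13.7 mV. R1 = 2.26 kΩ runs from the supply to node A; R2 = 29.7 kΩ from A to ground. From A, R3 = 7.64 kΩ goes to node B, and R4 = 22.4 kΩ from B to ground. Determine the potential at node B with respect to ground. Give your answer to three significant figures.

Looking into the second stage from A: R3 + R4 = 30.04 kΩ appears in parallel with R2.
R2 ‖ (R3+R4) = 14.93 kΩ.
V_A = 13.7 × 14.93/(2.26 + 14.93) = 11.90 mV.
V_B = V_A × 0.7457 = 8.873 mV.

V_B ≈ 8.87 mV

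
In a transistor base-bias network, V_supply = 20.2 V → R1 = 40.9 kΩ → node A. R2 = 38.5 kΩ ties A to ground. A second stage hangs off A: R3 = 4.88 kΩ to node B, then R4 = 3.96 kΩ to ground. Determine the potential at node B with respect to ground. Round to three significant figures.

Node A sees R2 in parallel with the series input of stage 2, R3 + R4 = 8.840 kΩ.
Effective lower resistance at A: R2 ‖ 8.840 = 7.189 kΩ.
V_A = 20.2 × 7.189/(40.9 + 7.189) = 3.020 V.
Stage 2 is unloaded, so V_B = V_A · R4/(R3+R4) = 3.020 × 3.96/8.840 = 1.353 V.

V_B ≈ 1.35 V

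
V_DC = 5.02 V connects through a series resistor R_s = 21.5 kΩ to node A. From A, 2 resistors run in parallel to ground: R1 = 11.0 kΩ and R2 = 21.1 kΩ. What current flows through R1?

I ≈ 0.115 mA

Parallel bank: R_p = 1/(1/11.0 + 1/21.1) = 7.231 kΩ.
Node voltage V_A = V_DC · R_p/(R_s + R_p) = 5.02 × 0.2517 = 1.263 V.
Branch current I = V_A/R1 = 1.263/11.0 = 0.1149 mA.
(Equivalently: I_total = 0.1747 mA, then current-divider fraction G_k/ΣG = 0.6573.)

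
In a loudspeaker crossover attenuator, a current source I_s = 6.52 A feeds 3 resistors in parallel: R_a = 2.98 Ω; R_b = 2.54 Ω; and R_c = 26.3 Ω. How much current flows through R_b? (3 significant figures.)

I ≈ 3.35 A

Conductances: ΣG = 1/2.98 + 1/2.54 + 1/26.3 = 0.7673 (1/Ω).
Current divider: I(R_b) = I_s · G_k/ΣG = 6.52 × (0.3937/0.7673) = 6.52 × 0.5131 = 3.345 A.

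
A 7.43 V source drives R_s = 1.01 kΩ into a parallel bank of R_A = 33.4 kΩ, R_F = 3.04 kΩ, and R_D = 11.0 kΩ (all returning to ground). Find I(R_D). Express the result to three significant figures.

I ≈ 0.464 mA

Parallel bank: R_p = 1/(1/33.4 + 1/3.04 + 1/11.0) = 2.223 kΩ.
V_A by voltage divider: V_A = 7.43 × 2.223/(1.01 + 2.223) = 5.109 V.
Branch current I = V_A/R_D = 5.109/11.0 = 0.4645 mA.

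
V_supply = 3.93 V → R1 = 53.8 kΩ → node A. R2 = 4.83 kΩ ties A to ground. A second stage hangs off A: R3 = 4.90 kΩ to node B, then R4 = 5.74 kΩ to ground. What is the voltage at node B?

V_B ≈ 0.123 V

Looking into the second stage from A: R3 + R4 = 10.64 kΩ appears in parallel with R2.
R2 ‖ (R3+R4) = 3.322 kΩ.
So V_A = 3.93 × 0.05816 = 0.2286 V.
Stage 2 is unloaded, so V_B = V_A · R4/(R3+R4) = 0.2286 × 5.74/10.64 = 0.1233 V.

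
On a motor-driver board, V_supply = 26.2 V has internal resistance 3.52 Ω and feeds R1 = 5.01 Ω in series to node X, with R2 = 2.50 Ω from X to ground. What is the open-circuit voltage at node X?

R1' = 3.52 + 5.01 = 8.530 Ω (source resistance + R1).
Open-circuit (no load on X): V_th = V_supply · R2/(R1' + R2) = 26.2 × 2.50/(8.530 + 2.50) = 5.938 V.

V_th ≈ 5.94 V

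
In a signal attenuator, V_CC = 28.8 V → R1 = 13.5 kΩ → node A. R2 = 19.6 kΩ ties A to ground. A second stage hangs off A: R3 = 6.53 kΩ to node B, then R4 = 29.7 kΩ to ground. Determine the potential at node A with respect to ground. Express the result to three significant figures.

The second stage (R3 + R4 = 36.23 kΩ) loads node A in parallel with R2.
R2 ‖ (R3+R4) = 12.72 kΩ.
So V_A = 28.8 × 0.4851 = 13.97 V.

V_A ≈ 14.0 V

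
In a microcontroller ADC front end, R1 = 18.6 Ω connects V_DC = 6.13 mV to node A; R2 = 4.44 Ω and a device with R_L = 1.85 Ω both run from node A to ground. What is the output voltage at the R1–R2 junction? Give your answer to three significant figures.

V_out ≈ 0.402 mV

R2 ‖ R_L = (4.44 × 1.85)/(4.44 + 1.85) = 1.306 Ω.
Now apply the divider: V_out = 6.13 × 0.06560 = 0.4021 mV.
(Unloaded it would be 1.18 mV; the load pulls it down.)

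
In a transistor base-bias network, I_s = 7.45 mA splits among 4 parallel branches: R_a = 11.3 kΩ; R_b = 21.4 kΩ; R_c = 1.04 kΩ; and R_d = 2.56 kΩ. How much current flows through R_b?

ΣG = 1/11.3 + 1/21.4 + 1/1.04 + 1/2.56 = 1.487.
Current divider: I(R_b) = I_s · G_k/ΣG = 7.45 × (0.04673/1.487) = 7.45 × 0.03142 = 0.2341 mA.

I ≈ 0.234 mA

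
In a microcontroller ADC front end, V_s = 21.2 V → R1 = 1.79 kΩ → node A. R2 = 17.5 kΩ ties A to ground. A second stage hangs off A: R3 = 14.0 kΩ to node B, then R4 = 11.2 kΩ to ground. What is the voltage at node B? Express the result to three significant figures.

Looking into the second stage from A: R3 + R4 = 25.20 kΩ appears in parallel with R2.
Effective lower resistance at A: R2 ‖ 25.20 = 10.33 kΩ.
First divider: V_A = V_s · 10.33/(1.79 + 10.33) = 18.07 V.
Stage 2 is unloaded, so V_B = V_A · R4/(R3+R4) = 18.07 × 11.2/25.20 = 8.030 V.

V_B ≈ 8.03 V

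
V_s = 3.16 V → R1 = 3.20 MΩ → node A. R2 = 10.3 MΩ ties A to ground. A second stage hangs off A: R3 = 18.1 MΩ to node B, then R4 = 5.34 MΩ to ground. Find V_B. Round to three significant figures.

V_B ≈ 0.497 V

Node A sees R2 in parallel with the series input of stage 2, R3 + R4 = 23.44 MΩ.
Effective lower resistance at A: R2 ‖ 23.44 = 7.156 MΩ.
First divider: V_A = V_s · 7.156/(3.20 + 7.156) = 2.184 V.
Stage 2 is unloaded, so V_B = V_A · R4/(R3+R4) = 2.184 × 5.34/23.44 = 0.4974 V.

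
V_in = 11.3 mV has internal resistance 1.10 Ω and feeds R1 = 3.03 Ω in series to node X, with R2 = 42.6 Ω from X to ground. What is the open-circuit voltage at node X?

V_th ≈ 10.3 mV

R1' = 1.10 + 3.03 = 4.130 Ω (source resistance + R1).
Open-circuit (no load on X): V_th = V_in · R2/(R1' + R2) = 11.3 × 42.6/(4.130 + 42.6) = 10.30 mV.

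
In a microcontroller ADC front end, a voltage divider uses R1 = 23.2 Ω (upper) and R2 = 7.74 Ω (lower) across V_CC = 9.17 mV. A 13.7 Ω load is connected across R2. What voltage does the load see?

R2 ‖ R_L = (7.74 × 13.7)/(7.74 + 13.7) = 4.946 Ω.
Now apply the divider: V_out = 9.17 × 0.1757 = 1.611 mV.

V_out ≈ 1.61 mV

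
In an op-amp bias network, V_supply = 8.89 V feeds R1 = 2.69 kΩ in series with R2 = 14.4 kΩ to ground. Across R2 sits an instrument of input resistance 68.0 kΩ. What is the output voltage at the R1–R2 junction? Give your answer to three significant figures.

V_out ≈ 7.25 V

R2 ‖ R_L = (14.4 × 68.0)/(14.4 + 68.0) = 11.88 kΩ.
Then V_out = V_supply · R2'/(R1 + R2') = 8.89 × 11.88/14.57 = 7.249 V.
(Unloaded it would be 7.49 V; the load pulls it down.)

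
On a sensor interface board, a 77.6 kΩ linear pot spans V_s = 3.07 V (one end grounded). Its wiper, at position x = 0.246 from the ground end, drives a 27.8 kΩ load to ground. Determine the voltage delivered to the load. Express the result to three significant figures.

The pot divides into 58.51 kΩ above the wiper and 19.09 kΩ below.
Lower segment in parallel with the load: 19.09 ‖ 27.8 = 11.32 kΩ.
Then V_out = V_s · 11.32/(58.51 + 11.32) = 0.4976 V.

V_out ≈ 0.498 V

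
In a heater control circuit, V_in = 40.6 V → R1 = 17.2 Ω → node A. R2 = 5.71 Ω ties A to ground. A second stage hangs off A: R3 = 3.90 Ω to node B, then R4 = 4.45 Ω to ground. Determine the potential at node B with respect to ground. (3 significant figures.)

V_B ≈ 3.56 V

Node A sees R2 in parallel with the series input of stage 2, R3 + R4 = 8.350 Ω.
Effective lower resistance at A: R2 ‖ 8.350 = 3.391 Ω.
First divider: V_A = V_in · 3.391/(17.2 + 3.391) = 6.686 V.
Then the unloaded second divider: V_B = V_A × R4/(R3+R4) = 6.686 × 0.5329 = 3.563 V.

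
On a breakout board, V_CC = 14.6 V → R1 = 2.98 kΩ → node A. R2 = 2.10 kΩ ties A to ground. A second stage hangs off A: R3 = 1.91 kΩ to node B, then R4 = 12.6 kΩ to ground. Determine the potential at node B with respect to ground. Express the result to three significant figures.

Node A sees R2 in parallel with the series input of stage 2, R3 + R4 = 14.51 kΩ.
R2 ‖ (R3+R4) = 1.834 kΩ.
V_A = 14.6 × 1.834/(2.98 + 1.834) = 5.563 V.
Stage 2 is unloaded, so V_B = V_A · R4/(R3+R4) = 5.563 × 12.6/14.51 = 4.831 V.

V_B ≈ 4.83 V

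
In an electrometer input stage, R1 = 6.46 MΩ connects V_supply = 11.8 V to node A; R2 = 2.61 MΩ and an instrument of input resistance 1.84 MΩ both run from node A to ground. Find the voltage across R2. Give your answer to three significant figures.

First combine the lower leg with the load: R2 ‖ R_L = 1.079 MΩ.
Voltage divider with the loaded lower leg: V_out = 11.8 × 1.079/(6.46 + 1.079) = 11.8 × 0.1431 = 1.689 V.
(Unloaded it would be 3.40 V; the load pulls it down.)

V_out ≈ 1.69 V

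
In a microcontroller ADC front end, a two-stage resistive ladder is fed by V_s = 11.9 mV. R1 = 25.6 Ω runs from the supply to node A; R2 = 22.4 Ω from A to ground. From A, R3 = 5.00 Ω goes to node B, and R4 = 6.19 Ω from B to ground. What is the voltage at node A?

Node A sees R2 in parallel with the series input of stage 2, R3 + R4 = 11.19 Ω.
R2 ‖ (R3+R4) = 7.462 Ω.
So V_A = 11.9 × 0.2257 = 2.686 mV.

V_A ≈ 2.69 mV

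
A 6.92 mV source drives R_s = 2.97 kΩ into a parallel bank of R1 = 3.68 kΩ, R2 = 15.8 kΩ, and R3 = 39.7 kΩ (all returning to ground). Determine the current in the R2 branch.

I ≈ 0.212 µA

Equivalent of the parallel group: R_p = 2.776 kΩ.
Node voltage V_A = V_CC · R_p/(R_s + R_p) = 6.92 × 0.4831 = 3.343 mV.
Branch current I = V_A/R2 = 3.343/15.8 = 0.2116 µA.
(Check via current divider: I_total = 1.204 µA; share G_k/ΣG = 0.1757 → same result.)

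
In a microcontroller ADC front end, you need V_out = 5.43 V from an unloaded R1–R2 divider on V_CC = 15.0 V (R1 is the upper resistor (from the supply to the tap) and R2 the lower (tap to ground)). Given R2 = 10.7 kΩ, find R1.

R1 ≈ 18.9 kΩ

Required fraction k = V_out/V_CC = 0.3620.
Rearranging, R1 = R2·(1−k)/k = 10.7 × 1.762 = 18.86 kΩ.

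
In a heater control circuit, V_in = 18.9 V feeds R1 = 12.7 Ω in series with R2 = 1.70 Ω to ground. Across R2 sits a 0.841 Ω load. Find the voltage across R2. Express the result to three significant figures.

V_out ≈ 0.802 V

The load sits in parallel with R2, giving an effective lower resistance R2' = R2·R_L/(R2+R_L) = 0.5627 Ω.
Voltage divider with the loaded lower leg: V_out = 18.9 × 0.5627/(12.7 + 0.5627) = 18.9 × 0.04242 = 0.8018 V.
(Unloaded it would be 2.23 V; the load pulls it down.)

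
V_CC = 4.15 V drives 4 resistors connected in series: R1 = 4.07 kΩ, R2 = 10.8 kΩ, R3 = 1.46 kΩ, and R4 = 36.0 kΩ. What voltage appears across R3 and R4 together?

Total series resistance ΣR = 4.07 + 10.8 + 1.46 + 36.0 = 52.33 kΩ.
R_{R3..R4} = 1.46 + 36.0 = 37.46 kΩ.
V = V_CC · R/ΣR = 4.15 × 0.7158 = 2.971 V.

V ≈ 2.97 V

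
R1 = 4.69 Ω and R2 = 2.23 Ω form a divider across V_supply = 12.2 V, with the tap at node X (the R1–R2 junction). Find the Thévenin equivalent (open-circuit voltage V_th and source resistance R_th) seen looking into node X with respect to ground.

Open-circuit (no load on X): V_th = V_supply · R2/(R1 + R2) = 12.2 × 2.23/(4.690 + 2.23) = 3.932 V.
Looking into X with the source shorted: R_th = R1·R2/(R1+R2) = 4.690 × 2.23/6.920 = 1.511 Ω.

V_th ≈ 3.93 V, R_th ≈ 1.51 Ω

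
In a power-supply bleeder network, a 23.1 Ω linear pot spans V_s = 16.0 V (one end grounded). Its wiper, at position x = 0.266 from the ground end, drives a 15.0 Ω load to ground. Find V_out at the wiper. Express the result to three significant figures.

Lower segment x·R_p = 6.145 Ω; upper segment (1−x)·R_p = 16.96 Ω.
(x·R_p) ‖ R_L = 4.359 Ω.
V_out = 16.0 × 4.359/(16.96 + 4.359) = 3.272 V.

V_out ≈ 3.27 V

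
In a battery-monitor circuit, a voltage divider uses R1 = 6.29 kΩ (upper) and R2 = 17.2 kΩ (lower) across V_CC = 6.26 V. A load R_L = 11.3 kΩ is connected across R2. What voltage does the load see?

First combine the lower leg with the load: R2 ‖ R_L = 6.820 kΩ.
Voltage divider with the loaded lower leg: V_out = 6.26 × 6.820/(6.29 + 6.820) = 6.26 × 0.5202 = 3.256 V.

V_out ≈ 3.26 V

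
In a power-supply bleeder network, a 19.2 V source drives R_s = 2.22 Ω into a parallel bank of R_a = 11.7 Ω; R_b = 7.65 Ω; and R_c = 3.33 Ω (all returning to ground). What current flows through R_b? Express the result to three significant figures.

I ≈ 1.17 A

Equivalent of the parallel group: R_p = 1.936 Ω.
V_A by voltage divider: V_A = 19.2 × 1.936/(2.22 + 1.936) = 8.944 V.
Branch current I = V_A/R_b = 8.944/7.65 = 1.169 A.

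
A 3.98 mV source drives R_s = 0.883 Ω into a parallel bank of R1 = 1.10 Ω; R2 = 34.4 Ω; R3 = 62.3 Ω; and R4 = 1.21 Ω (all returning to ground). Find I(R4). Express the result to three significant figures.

Parallel bank: R_p = 1/(1/1.10 + 1/34.4 + 1/62.3 + 1/1.21) = 0.5616 Ω.
V_A by voltage divider: V_A = 3.98 × 0.5616/(0.883 + 0.5616) = 1.547 mV.
I(R4) = V_A / R4 = 1.547/1.21 = 1.279 mA.
(Equivalently: I_total = 2.755 mA, then current-divider fraction G_k/ΣG = 0.4641.)

I ≈ 1.28 mA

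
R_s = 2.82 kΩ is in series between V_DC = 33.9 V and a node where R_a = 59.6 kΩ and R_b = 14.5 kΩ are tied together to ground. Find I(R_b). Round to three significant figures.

I ≈ 1.88 mA

Combine the parallel branches: R_p = (1/59.6 + 1/14.5)⁻¹ = 11.66 kΩ.
V_A = 33.9 × 11.66/14.48 = 27.30 V.
I(R_b) = V_A / R_b = 27.30/14.5 = 1.883 mA.
(Check via current divider: I_total = 2.341 mA; share G_k/ΣG = 0.8043 → same result.)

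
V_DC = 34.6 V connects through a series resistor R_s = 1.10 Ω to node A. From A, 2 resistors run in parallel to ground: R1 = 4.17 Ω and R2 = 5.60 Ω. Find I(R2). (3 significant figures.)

I ≈ 4.23 A

Equivalent of the parallel group: R_p = 2.390 Ω.
V_A by voltage divider: V_A = 34.6 × 2.390/(1.10 + 2.390) = 23.70 V.
I(R2) = V_A / R2 = 23.70/5.60 = 4.231 A.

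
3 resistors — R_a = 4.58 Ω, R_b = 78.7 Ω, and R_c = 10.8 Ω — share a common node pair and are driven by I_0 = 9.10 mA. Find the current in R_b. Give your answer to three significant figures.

ΣG = 1/4.58 + 1/78.7 + 1/10.8 = 0.3236.
Current divider: I(R_b) = I_0 · G_k/ΣG = 9.10 × (0.01271/0.3236) = 9.10 × 0.03926 = 0.3573 mA.

I ≈ 0.357 mA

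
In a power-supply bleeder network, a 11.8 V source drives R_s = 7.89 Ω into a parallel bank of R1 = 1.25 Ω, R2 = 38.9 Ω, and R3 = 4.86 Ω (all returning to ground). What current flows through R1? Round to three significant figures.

I ≈ 1.03 A

Combine the parallel branches: R_p = (1/1.25 + 1/38.9 + 1/4.86)⁻¹ = 0.9695 Ω.
V_A by voltage divider: V_A = 11.8 × 0.9695/(7.89 + 0.9695) = 1.291 V.
Branch current I = V_A/R1 = 1.291/1.25 = 1.033 A.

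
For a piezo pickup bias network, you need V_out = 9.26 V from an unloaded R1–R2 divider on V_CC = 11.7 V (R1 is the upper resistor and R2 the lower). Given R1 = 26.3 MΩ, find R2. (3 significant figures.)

Required fraction k = V_out/V_CC = 0.7915.
Rearranging, R2 = R1·k/(1−k) = 26.3 × 3.795 = 99.81 MΩ.

R2 ≈ 99.8 MΩ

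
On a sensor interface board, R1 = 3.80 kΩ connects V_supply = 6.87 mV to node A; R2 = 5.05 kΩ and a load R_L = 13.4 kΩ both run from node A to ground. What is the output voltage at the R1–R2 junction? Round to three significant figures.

V_out ≈ 3.37 mV

R2 ‖ R_L = (5.05 × 13.4)/(5.05 + 13.4) = 3.668 kΩ.
Then V_out = V_supply · R2'/(R1 + R2') = 6.87 × 3.668/7.468 = 3.374 mV.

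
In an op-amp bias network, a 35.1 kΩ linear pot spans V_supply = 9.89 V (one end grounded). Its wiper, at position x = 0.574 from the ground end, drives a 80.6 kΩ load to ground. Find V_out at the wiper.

V_out ≈ 5.13 V

The pot divides into 14.95 kΩ above the wiper and 20.15 kΩ below.
(x·R_p) ‖ R_L = 16.12 kΩ.
V_out = 9.89 × 16.12/(14.95 + 16.12) = 5.131 V.
(Unloaded: V_out = x·V_supply = 5.68 V.)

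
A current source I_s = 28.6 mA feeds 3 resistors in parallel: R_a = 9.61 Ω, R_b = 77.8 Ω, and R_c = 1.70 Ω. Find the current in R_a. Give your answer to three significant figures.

ΣG = 1/9.61 + 1/77.8 + 1/1.70 = 0.7051.
By the current-divider rule, I = I_s · G_k/ΣG = 28.6 × 0.1476 = 4.220 mA.

I ≈ 4.22 mA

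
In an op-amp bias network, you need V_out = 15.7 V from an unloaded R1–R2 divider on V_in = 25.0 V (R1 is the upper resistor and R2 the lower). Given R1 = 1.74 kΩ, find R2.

Required fraction k = V_out/V_in = 0.6280.
R2 = R1 · 0.6280/(1 − 0.6280) = 2.937 kΩ.

R2 ≈ 2.94 kΩ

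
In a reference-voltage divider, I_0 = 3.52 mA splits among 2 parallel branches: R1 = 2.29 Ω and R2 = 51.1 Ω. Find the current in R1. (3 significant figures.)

I ≈ 3.37 mA

With just two branches, the current splits inversely with resistance.
I(R1) = 3.52 × 51.1/(2.29 + 51.1) = 3.52 × 0.9571 = 3.369 mA.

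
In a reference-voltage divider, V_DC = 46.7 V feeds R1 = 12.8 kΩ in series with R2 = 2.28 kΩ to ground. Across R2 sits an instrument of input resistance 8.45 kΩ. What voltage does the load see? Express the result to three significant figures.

The load sits in parallel with R2, giving an effective lower resistance R2' = R2·R_L/(R2+R_L) = 1.796 kΩ.
Voltage divider with the loaded lower leg: V_out = 46.7 × 1.796/(12.8 + 1.796) = 46.7 × 0.1230 = 5.745 V.

V_out ≈ 5.74 V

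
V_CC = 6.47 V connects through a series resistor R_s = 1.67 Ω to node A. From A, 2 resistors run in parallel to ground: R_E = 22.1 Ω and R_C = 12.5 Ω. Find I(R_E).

I ≈ 0.242 A

Equivalent of the parallel group: R_p = 7.984 Ω.
V_A by voltage divider: V_A = 6.47 × 7.984/(1.67 + 7.984) = 5.351 V.
Branch current I = V_A/R_E = 5.351/22.1 = 0.2421 A.
(Equivalently: I_total = 0.6702 A, then current-divider fraction G_k/ΣG = 0.3613.)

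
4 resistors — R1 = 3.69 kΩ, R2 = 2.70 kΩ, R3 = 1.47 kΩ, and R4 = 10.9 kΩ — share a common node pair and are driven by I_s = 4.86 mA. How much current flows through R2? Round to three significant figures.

Total conductance ΣG = 1/3.69 + 1/2.70 + 1/1.47 + 1/10.9 = 1.413 (units of 1/kΩ).
Current divider: I(R2) = I_s · G_k/ΣG = 4.86 × (0.3704/1.413) = 4.86 × 0.2620 = 1.274 mA.

I ≈ 1.27 mA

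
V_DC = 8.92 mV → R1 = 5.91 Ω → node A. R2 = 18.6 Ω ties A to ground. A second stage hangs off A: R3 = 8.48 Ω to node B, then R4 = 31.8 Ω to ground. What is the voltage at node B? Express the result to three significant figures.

Node A sees R2 in parallel with the series input of stage 2, R3 + R4 = 40.28 Ω.
Effective lower resistance at A: R2 ‖ 40.28 = 12.72 Ω.
V_A = 8.92 × 12.72/(5.91 + 12.72) = 6.091 mV.
Then the unloaded second divider: V_B = V_A × R4/(R3+R4) = 6.091 × 0.7895 = 4.809 mV.

V_B ≈ 4.81 mV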